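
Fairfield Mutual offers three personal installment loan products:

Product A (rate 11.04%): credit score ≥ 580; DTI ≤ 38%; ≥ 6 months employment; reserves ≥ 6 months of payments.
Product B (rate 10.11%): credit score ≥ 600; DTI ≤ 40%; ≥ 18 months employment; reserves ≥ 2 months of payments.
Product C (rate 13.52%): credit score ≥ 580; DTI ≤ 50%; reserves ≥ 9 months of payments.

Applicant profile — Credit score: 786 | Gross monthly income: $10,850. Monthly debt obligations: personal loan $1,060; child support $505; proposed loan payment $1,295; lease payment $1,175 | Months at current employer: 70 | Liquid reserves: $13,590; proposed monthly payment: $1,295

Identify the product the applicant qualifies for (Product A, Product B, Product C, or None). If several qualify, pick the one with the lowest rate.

Total debts = (1,060 + 505 + 1,295 + 1,175) = 4,035; DTI = 4,035/10,850 = 37.2%.
Reserves = 13,590/1,295 = 10.5 months.
Product A: score 786 ≥ 580; DTI 37.2% ≤ 38%; employment 70 ≥ 6 mo; reserves 10.5 ≥ 6 mo → qualifies.
Product B: score 786 ≥ 600; DTI 37.2% ≤ 40%; employment 70 ≥ 18 mo; reserves 10.5 ≥ 2 mo → qualifies.
Product C: score 786 ≥ 580; DTI 37.2% ≤ 50%; reserves 10.5 ≥ 9 mo → qualifies.
Qualifying: Product A, Product B, Product C. Lowest rate is 10.11% → Product B.

Product B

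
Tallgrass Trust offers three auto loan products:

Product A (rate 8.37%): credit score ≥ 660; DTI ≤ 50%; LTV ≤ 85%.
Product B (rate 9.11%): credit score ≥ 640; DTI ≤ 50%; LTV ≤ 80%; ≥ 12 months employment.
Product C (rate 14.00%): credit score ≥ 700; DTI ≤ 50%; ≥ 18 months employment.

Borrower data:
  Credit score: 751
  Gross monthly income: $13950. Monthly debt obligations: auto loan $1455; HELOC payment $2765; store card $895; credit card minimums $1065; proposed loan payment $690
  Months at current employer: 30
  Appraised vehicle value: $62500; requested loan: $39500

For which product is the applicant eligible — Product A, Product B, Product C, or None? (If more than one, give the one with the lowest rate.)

Product A

Total debts = (1,455 + 2,765 + 895 + 1,065 + 690) = 6,870; DTI = 6,870/13,950 = 49.2%.
LTV = 39,500/62,500 = 63.2%.
Product A: score 751 ≥ 660; DTI 49.2% ≤ 50%; LTV 63.2% ≤ 85% → qualifies.
Product B: score 751 ≥ 640; DTI 49.2% ≤ 50%; LTV 63.2% ≤ 80%; employment 30 ≥ 12 mo → qualifies.
Product C: score 751 ≥ 700; DTI 49.2% ≤ 50%; employment 30 ≥ 18 mo → qualifies.
Qualifying: Product A, Product B, Product C. Lowest rate is 8.37% → Product A.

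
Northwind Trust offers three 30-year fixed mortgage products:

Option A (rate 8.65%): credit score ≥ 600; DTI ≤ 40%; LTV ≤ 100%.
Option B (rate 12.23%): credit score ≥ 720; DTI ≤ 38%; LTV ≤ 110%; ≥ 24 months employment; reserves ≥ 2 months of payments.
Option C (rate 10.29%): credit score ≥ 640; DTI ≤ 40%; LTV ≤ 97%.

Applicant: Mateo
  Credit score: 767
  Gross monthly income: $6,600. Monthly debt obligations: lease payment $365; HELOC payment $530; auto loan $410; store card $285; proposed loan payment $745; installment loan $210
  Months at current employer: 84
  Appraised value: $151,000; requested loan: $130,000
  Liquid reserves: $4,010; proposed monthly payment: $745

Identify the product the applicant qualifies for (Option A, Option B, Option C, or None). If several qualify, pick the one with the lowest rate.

Option A

Total debts = (365 + 530 + 410 + 285 + 745 + 210) = 2,545; DTI = 2,545/6,600 = 38.6%.
LTV = 130,000/151,000 = 86.1%.
Reserves = 4,010/745 = 5.4 months.
Option A: score 767 ≥ 600; DTI 38.6% ≤ 40%; LTV 86.1% ≤ 100% → qualifies.
Option B: score 767 ≥ 720; DTI 38.6% > 38%; LTV 86.1% ≤ 110%; employment 84 ≥ 24 mo; reserves 5.4 ≥ 2 mo → does not qualify.
Option C: score 767 ≥ 640; DTI 38.6% ≤ 40%; LTV 86.1% ≤ 97% → qualifies.
Qualifying: Option A, Option C. Lowest rate is 8.65% → Option A.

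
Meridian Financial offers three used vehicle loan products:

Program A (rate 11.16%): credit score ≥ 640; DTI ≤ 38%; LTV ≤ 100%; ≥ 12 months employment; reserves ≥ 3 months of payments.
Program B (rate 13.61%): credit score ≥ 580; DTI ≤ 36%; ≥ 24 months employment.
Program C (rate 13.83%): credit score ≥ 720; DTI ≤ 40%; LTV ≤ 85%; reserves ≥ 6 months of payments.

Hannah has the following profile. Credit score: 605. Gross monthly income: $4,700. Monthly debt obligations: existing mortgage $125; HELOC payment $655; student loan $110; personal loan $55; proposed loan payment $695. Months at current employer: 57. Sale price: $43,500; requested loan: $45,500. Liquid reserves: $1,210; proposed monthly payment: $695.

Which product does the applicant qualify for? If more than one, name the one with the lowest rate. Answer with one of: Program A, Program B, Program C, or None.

Total debts = (125 + 655 + 110 + 55 + 695) = 1,640; DTI = 1,640/4,700 = 34.9%.
LTV = 45,500/43,500 = 104.6%.
Reserves = 1,210/695 = 1.7 months.
Program A: score 605 < 640; DTI 34.9% ≤ 38%; LTV 104.6% > 100%; employment 57 ≥ 12 mo; reserves 1.7 < 3 mo → does not qualify.
Program B: score 605 ≥ 580; DTI 34.9% ≤ 36%; employment 57 ≥ 24 mo → qualifies.
Program C: score 605 < 720; DTI 34.9% ≤ 40%; LTV 104.6% > 85%; reserves 1.7 < 6 mo → does not qualify.

Program B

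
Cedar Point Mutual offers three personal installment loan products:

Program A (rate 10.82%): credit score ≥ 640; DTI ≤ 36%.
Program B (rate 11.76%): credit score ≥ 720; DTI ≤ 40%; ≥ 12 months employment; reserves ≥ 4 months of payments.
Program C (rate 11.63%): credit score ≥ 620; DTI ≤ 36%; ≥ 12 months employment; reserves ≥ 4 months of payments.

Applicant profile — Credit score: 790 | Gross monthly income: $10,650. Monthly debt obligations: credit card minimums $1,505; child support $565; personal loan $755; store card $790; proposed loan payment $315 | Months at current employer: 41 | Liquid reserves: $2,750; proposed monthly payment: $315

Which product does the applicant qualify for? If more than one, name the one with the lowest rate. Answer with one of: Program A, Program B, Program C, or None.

Program B

Total debts = (1,505 + 565 + 755 + 790 + 315) = 3,930; DTI = 3,930/10,650 = 36.9%.
Reserves = 2,750/315 = 8.7 months.
Program A: score 790 ≥ 640; DTI 36.9% > 36% → does not qualify.
Program B: score 790 ≥ 720; DTI 36.9% ≤ 40%; employment 41 ≥ 12 mo; reserves 8.7 ≥ 4 mo → qualifies.
Program C: score 790 ≥ 620; DTI 36.9% > 36%; employment 41 ≥ 12 mo; reserves 8.7 ≥ 4 mo → does not qualify.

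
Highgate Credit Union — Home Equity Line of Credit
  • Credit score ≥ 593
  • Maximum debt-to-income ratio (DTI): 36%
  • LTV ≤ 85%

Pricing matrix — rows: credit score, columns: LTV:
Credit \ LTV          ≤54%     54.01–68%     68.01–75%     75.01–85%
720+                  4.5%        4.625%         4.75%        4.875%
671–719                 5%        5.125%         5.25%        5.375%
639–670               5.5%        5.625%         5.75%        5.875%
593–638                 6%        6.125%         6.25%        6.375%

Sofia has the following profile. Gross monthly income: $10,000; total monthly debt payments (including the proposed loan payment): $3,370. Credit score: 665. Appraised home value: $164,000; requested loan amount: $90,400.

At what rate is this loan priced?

5.625%

Credit score 665 ≥ 593; DTI: 3,370 ÷ 10,000 = 33.7%, within the 36% cap
Loan-to-value = 90,400/164,000 = 55.1% — pass (85% max)
Score 665 is in the 639–670 band; LTV 55.1% is in the 54.01–68% band → 5.625%.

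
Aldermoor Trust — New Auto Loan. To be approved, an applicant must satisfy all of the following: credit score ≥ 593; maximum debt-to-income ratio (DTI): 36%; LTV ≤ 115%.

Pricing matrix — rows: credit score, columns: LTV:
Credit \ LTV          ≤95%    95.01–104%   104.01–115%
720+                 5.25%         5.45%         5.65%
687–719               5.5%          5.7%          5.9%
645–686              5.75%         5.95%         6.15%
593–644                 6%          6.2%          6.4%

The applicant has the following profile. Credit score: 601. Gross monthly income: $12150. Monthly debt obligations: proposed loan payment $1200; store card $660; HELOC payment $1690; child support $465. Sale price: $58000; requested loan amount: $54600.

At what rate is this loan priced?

Credit score 601 ≥ 593; Total monthly debts = (1,200 + 660 + 1,690 + 465) = 4,015. Debt-to-income = 4,015/12,150 = 33% — meets 36% limit
LTV = 54,600/58,000 = 94.1% ≤ 115%
Row: 601 falls in 593–644. Column: 94.1% falls in ≤95%. Rate = 6%.

6%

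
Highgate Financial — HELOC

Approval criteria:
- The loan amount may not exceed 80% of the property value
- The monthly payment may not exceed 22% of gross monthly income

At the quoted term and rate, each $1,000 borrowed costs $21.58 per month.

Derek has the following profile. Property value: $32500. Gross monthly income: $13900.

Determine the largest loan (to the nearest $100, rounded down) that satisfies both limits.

Payment cap: 22% × $13,900 = $3,058/month.
At $21.58 per $1,000, that supports 3,058/21.58 × 1,000 ≈ $141,705 → $141,700.
LTV cap: 80% × $32,500 = $26,000 → $26,000.
Binding constraint: loan-to-value.

$26,000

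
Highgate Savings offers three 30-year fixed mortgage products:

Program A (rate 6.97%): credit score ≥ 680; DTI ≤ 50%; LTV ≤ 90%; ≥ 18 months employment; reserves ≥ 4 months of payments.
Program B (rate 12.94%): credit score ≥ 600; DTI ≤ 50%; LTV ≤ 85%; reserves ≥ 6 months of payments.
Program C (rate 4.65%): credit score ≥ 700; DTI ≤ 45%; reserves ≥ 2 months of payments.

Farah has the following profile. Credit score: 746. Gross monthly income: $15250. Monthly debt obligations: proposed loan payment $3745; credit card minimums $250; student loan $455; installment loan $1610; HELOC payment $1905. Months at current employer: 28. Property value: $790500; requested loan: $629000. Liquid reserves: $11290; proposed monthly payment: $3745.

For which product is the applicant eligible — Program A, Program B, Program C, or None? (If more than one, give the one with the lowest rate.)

None

Total debts = (3,745 + 250 + 455 + 1,610 + 1,905) = 7,965; DTI = 7,965/15,250 = 52.2%.
LTV = 629,000/790,500 = 79.6%.
Reserves = 11,290/3,745 = 3.0 months.
Program A: score 746 ≥ 680; DTI 52.2% > 50%; LTV 79.6% ≤ 90%; employment 28 ≥ 18 mo; reserves 3.0 < 4 mo → does not qualify.
Program B: score 746 ≥ 600; DTI 52.2% > 50%; LTV 79.6% ≤ 85%; reserves 3.0 < 6 mo → does not qualify.
Program C: score 746 ≥ 700; DTI 52.2% > 45%; reserves 3.0 ≥ 2 mo → does not qualify.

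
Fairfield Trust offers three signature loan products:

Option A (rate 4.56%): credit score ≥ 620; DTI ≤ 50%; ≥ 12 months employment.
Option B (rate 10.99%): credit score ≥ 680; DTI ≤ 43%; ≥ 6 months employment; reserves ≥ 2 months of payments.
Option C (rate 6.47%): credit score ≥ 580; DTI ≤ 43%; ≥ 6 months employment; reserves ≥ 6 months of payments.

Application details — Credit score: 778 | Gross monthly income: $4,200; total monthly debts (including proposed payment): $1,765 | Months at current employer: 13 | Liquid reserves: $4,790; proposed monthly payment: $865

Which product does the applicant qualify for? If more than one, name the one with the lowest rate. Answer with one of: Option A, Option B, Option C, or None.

Option A

DTI = 1,765/4,200 = 42%.
Reserves = 4,790/865 = 5.5 months.
Option A: score 778 ≥ 620; DTI 42% ≤ 50%; employment 13 ≥ 12 mo → qualifies.
Option B: score 778 ≥ 680; DTI 42% ≤ 43%; employment 13 ≥ 6 mo; reserves 5.5 ≥ 2 mo → qualifies.
Option C: score 778 ≥ 580; DTI 42% ≤ 43%; employment 13 ≥ 6 mo; reserves 5.5 < 6 mo → does not qualify.
Qualifying: Option A, Option B. Lowest rate is 4.56% → Option A.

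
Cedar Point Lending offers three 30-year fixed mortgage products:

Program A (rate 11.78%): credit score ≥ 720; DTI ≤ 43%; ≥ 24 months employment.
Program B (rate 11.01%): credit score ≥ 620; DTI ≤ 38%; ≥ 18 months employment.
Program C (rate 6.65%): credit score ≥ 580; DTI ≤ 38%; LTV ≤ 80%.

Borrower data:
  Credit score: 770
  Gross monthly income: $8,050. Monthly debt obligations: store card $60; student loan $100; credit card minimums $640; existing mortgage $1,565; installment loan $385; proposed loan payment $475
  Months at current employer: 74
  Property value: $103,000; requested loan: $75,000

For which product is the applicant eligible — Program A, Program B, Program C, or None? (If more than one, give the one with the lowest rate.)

Total debts = (60 + 100 + 640 + 1,565 + 385 + 475) = 3,225; DTI = 3,225/8,050 = 40.1%.
LTV = 75,000/103,000 = 72.8%.
Program A: score 770 ≥ 720; DTI 40.1% ≤ 43%; employment 74 ≥ 24 mo → qualifies.
Program B: score 770 ≥ 620; DTI 40.1% > 38%; employment 74 ≥ 18 mo → does not qualify.
Program C: score 770 ≥ 580; DTI 40.1% > 38%; LTV 72.8% ≤ 80% → does not qualify.

Program A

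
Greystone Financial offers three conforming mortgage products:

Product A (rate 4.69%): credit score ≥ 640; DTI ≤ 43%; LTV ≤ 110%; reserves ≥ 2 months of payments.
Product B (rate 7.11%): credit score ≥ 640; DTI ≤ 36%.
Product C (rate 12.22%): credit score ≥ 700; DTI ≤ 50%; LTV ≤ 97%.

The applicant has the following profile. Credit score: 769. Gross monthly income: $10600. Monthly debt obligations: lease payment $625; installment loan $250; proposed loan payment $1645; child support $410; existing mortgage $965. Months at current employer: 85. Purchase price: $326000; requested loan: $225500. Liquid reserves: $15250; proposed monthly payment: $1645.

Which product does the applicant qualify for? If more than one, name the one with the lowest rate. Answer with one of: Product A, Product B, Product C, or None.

Total debts = (625 + 250 + 1,645 + 410 + 965) = 3,895; DTI = 3,895/10,600 = 36.7%.
LTV = 225,500/326,000 = 69.2%.
Reserves = 15,250/1,645 = 9.3 months.
Product A: score 769 ≥ 640; DTI 36.7% ≤ 43%; LTV 69.2% ≤ 110%; reserves 9.3 ≥ 2 mo → qualifies.
Product B: score 769 ≥ 640; DTI 36.7% > 36% → does not qualify.
Product C: score 769 ≥ 700; DTI 36.7% ≤ 50%; LTV 69.2% ≤ 97% → qualifies.
Qualifying: Product A, Product C. Lowest rate is 4.69% → Product A.

Product A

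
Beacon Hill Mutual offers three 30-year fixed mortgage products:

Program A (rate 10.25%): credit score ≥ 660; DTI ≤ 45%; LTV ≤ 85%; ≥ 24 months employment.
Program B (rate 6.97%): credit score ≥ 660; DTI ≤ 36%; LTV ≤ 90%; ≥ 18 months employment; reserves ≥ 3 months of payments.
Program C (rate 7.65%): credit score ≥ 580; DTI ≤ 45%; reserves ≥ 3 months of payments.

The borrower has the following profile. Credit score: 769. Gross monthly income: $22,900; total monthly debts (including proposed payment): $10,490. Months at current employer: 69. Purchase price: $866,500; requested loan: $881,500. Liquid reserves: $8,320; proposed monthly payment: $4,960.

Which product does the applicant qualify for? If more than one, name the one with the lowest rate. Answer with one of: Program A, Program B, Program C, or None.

DTI = 10,490/22,900 = 45.8%.
LTV = 881,500/866,500 = 101.7%.
Reserves = 8,320/4,960 = 1.7 months.
Program A: score 769 ≥ 660; DTI 45.8% > 45%; LTV 101.7% > 85%; employment 69 ≥ 24 mo → does not qualify.
Program B: score 769 ≥ 660; DTI 45.8% > 36%; LTV 101.7% > 90%; employment 69 ≥ 18 mo; reserves 1.7 < 3 mo → does not qualify.
Program C: score 769 ≥ 580; DTI 45.8% > 45%; reserves 1.7 < 3 mo → does not qualify.

None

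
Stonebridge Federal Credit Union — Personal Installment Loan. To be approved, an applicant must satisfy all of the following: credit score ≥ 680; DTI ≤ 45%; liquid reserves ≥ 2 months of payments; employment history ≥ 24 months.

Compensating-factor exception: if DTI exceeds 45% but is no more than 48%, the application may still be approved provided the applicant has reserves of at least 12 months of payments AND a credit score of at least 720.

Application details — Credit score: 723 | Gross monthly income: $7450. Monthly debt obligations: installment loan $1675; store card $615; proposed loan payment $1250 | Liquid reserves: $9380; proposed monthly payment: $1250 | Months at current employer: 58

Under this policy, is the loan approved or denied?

Credit score 723 ≥ 680 (meets base)
Total debts = (1,675 + 615 + 1,250) = 3,540. DTI = 3,540/7,450 = 47.5% > 45% — standard DTI limit exceeded.
Reserves: 9,380 ÷ 1,250 = 7.5 months (meets 2-month minimum)
Employment 58 ≥ 24 months
DTI 47.5% is within the 45%–48% exception band; checking compensating factors.
Override check — reserves: 7.5 mo (short of 12); score: 723 (ok).
Compensating-factor requirement not fully met.

Denied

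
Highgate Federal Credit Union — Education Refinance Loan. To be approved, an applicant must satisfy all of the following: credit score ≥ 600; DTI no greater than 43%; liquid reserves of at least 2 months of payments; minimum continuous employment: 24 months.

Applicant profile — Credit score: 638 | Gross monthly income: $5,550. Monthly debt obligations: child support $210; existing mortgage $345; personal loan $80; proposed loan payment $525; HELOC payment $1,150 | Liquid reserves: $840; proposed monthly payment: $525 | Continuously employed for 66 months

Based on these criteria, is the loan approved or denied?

Denied

Credit score 638 ≥ 600 (meets)
Total monthly debts = (210 + 345 + 80 + 525 + 1,150) = 2,310. DTI = 2,310/5,550 = 41.6% ≤ 43%
Reserves: 840 ÷ 525 = 1.6 months (below 2-month minimum)
Employment 66 ≥ 24 months
Fails on reserves.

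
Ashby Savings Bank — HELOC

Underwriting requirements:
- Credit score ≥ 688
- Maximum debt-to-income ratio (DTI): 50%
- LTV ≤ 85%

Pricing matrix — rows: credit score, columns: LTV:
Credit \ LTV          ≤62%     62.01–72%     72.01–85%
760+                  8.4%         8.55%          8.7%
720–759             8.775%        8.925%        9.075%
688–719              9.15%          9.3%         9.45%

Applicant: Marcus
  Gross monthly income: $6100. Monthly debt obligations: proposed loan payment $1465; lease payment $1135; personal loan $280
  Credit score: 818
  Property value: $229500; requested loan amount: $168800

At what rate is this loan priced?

Credit score 818 ≥ 688; Total monthly debts = (1,465 + 1,135 + 280) = 2,880. DTI = 2,880/6,100 = 47.2% ≤ 50%
LTV: 168,800 ÷ 229,500 = 73.6%, within 85% cap
Score 818 is in the 760+ band; LTV 73.6% is in the 72.01–85% band → 8.7%.

8.7%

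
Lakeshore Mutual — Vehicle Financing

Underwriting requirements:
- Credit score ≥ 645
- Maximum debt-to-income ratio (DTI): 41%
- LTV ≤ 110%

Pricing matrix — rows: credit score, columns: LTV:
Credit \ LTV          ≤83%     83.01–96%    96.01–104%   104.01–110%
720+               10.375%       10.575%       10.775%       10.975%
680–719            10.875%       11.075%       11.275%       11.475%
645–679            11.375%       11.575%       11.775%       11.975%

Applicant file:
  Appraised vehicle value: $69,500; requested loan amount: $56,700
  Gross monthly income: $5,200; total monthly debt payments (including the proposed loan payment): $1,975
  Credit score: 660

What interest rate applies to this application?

11.375%

Credit score 660 ≥ 645; Debt-to-income = 1,975/5,200 = 38% — meets 41% limit
Loan-to-value = 56,700/69,500 = 81.6% — pass (110% max)
Score 660 is in the 645–679 band; LTV 81.6% is in the ≤83% band → 11.375%.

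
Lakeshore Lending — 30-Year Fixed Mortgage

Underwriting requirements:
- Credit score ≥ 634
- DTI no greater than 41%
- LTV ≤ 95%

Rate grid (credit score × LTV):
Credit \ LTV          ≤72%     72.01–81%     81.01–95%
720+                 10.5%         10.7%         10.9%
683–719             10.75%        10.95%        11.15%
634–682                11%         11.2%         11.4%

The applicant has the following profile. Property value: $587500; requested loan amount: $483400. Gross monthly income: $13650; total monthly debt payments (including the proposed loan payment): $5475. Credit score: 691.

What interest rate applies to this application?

Credit score 691 ≥ 634; DTI: 5,475 ÷ 13,650 = 40.1%, within the 41% cap
LTV = 483,400/587,500 = 82.3% ≤ 95%
Row: 691 falls in 683–719. Column: 82.3% falls in 81.01–95%. Rate = 11.15%.

11.15%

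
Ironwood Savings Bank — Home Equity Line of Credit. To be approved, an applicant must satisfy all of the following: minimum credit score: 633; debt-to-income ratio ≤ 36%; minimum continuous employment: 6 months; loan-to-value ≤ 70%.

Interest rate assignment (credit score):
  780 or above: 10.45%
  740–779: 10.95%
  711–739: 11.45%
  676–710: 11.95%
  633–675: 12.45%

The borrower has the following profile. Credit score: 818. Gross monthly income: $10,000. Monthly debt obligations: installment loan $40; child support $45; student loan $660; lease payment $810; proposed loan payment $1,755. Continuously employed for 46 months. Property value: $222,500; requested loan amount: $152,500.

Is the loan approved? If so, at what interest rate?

Credit score 818 ≥ 633 (meets minimum)
Employment 46 ≥ 6 months
LTV = 152,500/222,500 = 68.5% ≤ 70%
Total monthly debts = (40 + 45 + 660 + 810 + 1,755) = 3,310. DTI: 3,310 ÷ 10,000 = 33.1%, within the 36% cap
All requirements met. Score 818 falls in the 780 or above tier → 10.45%.

Approved at 10.45%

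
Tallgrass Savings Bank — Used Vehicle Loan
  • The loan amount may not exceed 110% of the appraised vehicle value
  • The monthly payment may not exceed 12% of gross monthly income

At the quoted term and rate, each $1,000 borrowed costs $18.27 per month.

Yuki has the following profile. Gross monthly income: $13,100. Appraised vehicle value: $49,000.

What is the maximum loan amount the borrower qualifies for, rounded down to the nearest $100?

Payment cap: 12% × $13,100 = $1,572/month.
At $18.27 per $1,000, that supports 1,572/18.27 × 1,000 ≈ $86,042 → $86,000.
LTV cap: 110% × $49,000 = $53,900 → $53,900.
Binding constraint: loan-to-value.

$53,900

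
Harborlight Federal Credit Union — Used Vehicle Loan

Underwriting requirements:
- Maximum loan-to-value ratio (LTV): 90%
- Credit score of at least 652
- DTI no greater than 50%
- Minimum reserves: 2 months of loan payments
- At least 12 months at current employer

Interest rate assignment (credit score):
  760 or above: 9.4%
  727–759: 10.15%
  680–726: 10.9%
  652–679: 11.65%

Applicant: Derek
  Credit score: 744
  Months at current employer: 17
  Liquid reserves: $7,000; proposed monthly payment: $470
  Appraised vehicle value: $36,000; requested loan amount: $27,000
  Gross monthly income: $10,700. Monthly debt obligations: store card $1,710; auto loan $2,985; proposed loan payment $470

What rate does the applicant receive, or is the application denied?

Approved at 10.15%

Credit score 744 ≥ 652 (meets minimum)
Reserves: 7,000 ÷ 470 = 14.9 months (meets 2-month minimum)
Employment 17 ≥ 12 months
Total monthly debts = (1,710 + 2,985 + 470) = 5,165. DTI = 5,165/10,700 = 48.3% ≤ 50%
LTV = 27,000/36,000 = 75% ≤ 90%
All requirements met. Score 744 falls in the 727–759 tier → 10.15%.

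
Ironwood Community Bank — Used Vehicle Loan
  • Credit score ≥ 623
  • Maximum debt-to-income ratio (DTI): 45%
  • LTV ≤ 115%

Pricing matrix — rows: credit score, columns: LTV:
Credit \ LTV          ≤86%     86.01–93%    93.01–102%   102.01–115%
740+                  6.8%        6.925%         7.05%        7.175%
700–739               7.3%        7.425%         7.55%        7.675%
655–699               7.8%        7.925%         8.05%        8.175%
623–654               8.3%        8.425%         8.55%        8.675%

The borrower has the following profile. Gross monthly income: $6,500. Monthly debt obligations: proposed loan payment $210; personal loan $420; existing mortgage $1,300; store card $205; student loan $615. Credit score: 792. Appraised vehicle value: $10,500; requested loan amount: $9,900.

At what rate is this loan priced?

7.05%

Credit score 792 ≥ 623; Total monthly debts = (210 + 420 + 1,300 + 205 + 615) = 2,750. Debt-to-income = 2,750/6,500 = 42.3% — meets 45% limit
LTV: 9,900 ÷ 10,500 = 94.3%, within 115% cap
Credit 792 → row 740+; LTV 94.3% → column 93.01–102%. Grid cell → 7.05%.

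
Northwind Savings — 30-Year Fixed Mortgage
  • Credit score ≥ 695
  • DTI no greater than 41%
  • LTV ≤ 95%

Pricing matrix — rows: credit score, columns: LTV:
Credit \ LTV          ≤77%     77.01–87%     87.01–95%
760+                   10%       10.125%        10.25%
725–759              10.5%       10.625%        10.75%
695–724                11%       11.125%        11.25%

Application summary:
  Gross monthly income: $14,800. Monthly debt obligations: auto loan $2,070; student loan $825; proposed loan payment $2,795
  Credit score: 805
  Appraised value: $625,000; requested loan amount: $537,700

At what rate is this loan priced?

10.125%

Credit score 805 ≥ 695; Total monthly debts = (2,070 + 825 + 2,795) = 5,690. Debt-to-income = 5,690/14,800 = 38.4% — meets 41% limit
LTV: 537,700 ÷ 625,000 = 86%, within 95% cap
Row: 805 falls in 760+. Column: 86% falls in 77.01–87%. Rate = 10.125%.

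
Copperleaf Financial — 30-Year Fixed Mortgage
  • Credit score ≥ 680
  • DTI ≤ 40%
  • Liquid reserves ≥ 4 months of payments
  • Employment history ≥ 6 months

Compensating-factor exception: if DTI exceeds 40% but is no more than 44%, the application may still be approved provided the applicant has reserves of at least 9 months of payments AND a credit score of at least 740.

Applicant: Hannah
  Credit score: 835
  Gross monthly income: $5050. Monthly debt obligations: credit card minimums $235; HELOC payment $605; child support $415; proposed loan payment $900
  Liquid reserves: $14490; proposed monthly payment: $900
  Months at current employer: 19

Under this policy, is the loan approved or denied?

Credit score 835 ≥ 680 (meets base)
Total debts = (235 + 605 + 415 + 900) = 2,155. DTI: 2,155 ÷ 5,050 = 42.7%, over the 40% base limit.
Reserves: 14,490 ÷ 900 = 16.1 months (meets 4-month minimum)
Employment 19 ≥ 6 months
42.7% falls in the override range (40%–44%), so the compensating-factor test applies.
Reserves 16.1 ≥ 9 months; credit score 835 ≥ 740.
Both compensating conditions met → exception applies.

Approved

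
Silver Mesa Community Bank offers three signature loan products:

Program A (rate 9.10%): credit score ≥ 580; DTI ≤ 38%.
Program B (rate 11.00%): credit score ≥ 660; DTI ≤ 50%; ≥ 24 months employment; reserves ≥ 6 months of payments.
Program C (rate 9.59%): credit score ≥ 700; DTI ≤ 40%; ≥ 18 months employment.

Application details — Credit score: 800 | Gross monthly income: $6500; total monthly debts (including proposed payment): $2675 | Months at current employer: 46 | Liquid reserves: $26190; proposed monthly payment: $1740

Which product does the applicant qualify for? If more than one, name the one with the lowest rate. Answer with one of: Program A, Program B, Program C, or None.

Program B

DTI = 2,675/6,500 = 41.2%.
Reserves = 26,190/1,740 = 15.1 months.
Program A: score 800 ≥ 580; DTI 41.2% > 38% → does not qualify.
Program B: score 800 ≥ 660; DTI 41.2% ≤ 50%; employment 46 ≥ 24 mo; reserves 15.1 ≥ 6 mo → qualifies.
Program C: score 800 ≥ 700; DTI 41.2% > 40%; employment 46 ≥ 18 mo → does not qualify.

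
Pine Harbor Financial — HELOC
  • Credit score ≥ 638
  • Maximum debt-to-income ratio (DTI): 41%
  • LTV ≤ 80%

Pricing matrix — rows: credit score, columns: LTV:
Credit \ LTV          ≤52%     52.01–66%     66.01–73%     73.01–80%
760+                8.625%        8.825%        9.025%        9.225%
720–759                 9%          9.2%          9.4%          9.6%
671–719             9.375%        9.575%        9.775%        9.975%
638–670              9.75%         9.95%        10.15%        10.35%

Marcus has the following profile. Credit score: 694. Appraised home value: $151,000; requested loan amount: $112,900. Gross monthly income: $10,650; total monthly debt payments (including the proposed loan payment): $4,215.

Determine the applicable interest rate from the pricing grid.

Credit score 694 ≥ 638; DTI = 4,215/10,650 = 39.6% ≤ 41%
Loan-to-value = 112,900/151,000 = 74.8% — pass (80% max)
Row: 694 falls in 671–719. Column: 74.8% falls in 73.01–80%. Rate = 9.975%.

9.975%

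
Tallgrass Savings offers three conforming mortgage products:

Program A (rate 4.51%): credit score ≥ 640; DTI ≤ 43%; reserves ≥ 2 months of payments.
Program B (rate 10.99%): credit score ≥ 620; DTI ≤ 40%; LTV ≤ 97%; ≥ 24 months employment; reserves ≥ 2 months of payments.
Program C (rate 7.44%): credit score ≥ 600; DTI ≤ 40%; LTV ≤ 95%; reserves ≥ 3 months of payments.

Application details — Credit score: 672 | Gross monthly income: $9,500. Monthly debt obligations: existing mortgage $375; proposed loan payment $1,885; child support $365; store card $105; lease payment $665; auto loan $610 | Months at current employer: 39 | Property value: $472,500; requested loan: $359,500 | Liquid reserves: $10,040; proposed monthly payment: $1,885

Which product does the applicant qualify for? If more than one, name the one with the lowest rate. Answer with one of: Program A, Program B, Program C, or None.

Total debts = (375 + 1,885 + 365 + 105 + 665 + 610) = 4,005; DTI = 4,005/9,500 = 42.2%.
LTV = 359,500/472,500 = 76.1%.
Reserves = 10,040/1,885 = 5.3 months.
Program A: score 672 ≥ 640; DTI 42.2% ≤ 43%; reserves 5.3 ≥ 2 mo → qualifies.
Program B: score 672 ≥ 620; DTI 42.2% > 40%; LTV 76.1% ≤ 97%; employment 39 ≥ 24 mo; reserves 5.3 ≥ 2 mo → does not qualify.
Program C: score 672 ≥ 600; DTI 42.2% > 40%; LTV 76.1% ≤ 95%; reserves 5.3 ≥ 3 mo → does not qualify.

Program A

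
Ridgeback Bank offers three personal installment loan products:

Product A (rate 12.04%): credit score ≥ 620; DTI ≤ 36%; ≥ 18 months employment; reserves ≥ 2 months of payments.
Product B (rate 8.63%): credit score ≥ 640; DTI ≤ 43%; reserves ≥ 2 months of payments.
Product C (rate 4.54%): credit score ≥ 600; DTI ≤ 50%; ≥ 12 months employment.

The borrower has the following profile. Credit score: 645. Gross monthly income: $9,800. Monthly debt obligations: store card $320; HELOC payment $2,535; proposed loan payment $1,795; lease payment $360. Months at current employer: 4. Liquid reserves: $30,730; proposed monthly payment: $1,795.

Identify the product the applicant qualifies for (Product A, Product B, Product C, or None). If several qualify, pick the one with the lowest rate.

Total debts = (320 + 2,535 + 1,795 + 360) = 5,010; DTI = 5,010/9,800 = 51.1%.
Reserves = 30,730/1,795 = 17.1 months.
Product A: score 645 ≥ 620; DTI 51.1% > 36%; employment 4 < 18 mo; reserves 17.1 ≥ 2 mo → does not qualify.
Product B: score 645 ≥ 640; DTI 51.1% > 43%; reserves 17.1 ≥ 2 mo → does not qualify.
Product C: score 645 ≥ 600; DTI 51.1% > 50%; employment 4 < 12 mo → does not qualify.

None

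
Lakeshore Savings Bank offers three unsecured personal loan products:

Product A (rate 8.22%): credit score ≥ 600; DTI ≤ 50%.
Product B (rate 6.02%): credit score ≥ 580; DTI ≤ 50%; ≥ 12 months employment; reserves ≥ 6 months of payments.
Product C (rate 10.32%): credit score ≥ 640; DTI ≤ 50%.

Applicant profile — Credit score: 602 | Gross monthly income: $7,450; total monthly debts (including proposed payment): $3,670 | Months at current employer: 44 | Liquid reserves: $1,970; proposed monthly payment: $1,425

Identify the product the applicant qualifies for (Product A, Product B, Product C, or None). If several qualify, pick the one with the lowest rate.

Product A

DTI = 3,670/7,450 = 49.3%.
Reserves = 1,970/1,425 = 1.4 months.
Product A: score 602 ≥ 600; DTI 49.3% ≤ 50% → qualifies.
Product B: score 602 ≥ 580; DTI 49.3% ≤ 50%; employment 44 ≥ 12 mo; reserves 1.4 < 6 mo → does not qualify.
Product C: score 602 < 640; DTI 49.3% ≤ 50% → does not qualify.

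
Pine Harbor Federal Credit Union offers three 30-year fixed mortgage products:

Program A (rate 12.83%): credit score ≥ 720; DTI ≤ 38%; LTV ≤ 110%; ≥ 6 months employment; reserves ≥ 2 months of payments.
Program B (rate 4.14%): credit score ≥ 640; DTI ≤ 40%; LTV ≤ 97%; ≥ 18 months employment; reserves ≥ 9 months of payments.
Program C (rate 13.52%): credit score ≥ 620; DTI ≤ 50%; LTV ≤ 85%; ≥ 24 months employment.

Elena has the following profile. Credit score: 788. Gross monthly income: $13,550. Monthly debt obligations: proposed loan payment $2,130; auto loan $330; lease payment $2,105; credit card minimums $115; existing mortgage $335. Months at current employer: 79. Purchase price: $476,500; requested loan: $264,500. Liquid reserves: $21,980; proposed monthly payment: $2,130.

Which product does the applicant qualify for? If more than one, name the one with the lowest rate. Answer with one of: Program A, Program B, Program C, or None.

Program B

Total debts = (2,130 + 330 + 2,105 + 115 + 335) = 5,015; DTI = 5,015/13,550 = 37%.
LTV = 264,500/476,500 = 55.5%.
Reserves = 21,980/2,130 = 10.3 months.
Program A: score 788 ≥ 720; DTI 37% ≤ 38%; LTV 55.5% ≤ 110%; employment 79 ≥ 6 mo; reserves 10.3 ≥ 2 mo → qualifies.
Program B: score 788 ≥ 640; DTI 37% ≤ 40%; LTV 55.5% ≤ 97%; employment 79 ≥ 18 mo; reserves 10.3 ≥ 9 mo → qualifies.
Program C: score 788 ≥ 620; DTI 37% ≤ 50%; LTV 55.5% ≤ 85%; employment 79 ≥ 24 mo → qualifies.
Qualifying: Program A, Program B, Program C. Lowest rate is 4.14% → Program B.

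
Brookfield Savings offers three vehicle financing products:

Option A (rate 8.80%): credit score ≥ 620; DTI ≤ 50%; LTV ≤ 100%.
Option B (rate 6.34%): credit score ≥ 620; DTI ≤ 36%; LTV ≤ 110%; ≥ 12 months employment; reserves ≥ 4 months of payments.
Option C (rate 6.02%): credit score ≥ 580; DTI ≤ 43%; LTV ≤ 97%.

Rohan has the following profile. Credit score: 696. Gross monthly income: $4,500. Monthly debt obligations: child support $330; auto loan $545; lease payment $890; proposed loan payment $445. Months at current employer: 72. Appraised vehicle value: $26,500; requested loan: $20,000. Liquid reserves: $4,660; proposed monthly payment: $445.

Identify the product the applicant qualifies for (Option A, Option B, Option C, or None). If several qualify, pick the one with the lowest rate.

Option A

Total debts = (330 + 545 + 890 + 445) = 2,210; DTI = 2,210/4,500 = 49.1%.
LTV = 20,000/26,500 = 75.5%.
Reserves = 4,660/445 = 10.5 months.
Option A: score 696 ≥ 620; DTI 49.1% ≤ 50%; LTV 75.5% ≤ 100% → qualifies.
Option B: score 696 ≥ 620; DTI 49.1% > 36%; LTV 75.5% ≤ 110%; employment 72 ≥ 12 mo; reserves 10.5 ≥ 4 mo → does not qualify.
Option C: score 696 ≥ 580; DTI 49.1% > 43%; LTV 75.5% ≤ 97% → does not qualify.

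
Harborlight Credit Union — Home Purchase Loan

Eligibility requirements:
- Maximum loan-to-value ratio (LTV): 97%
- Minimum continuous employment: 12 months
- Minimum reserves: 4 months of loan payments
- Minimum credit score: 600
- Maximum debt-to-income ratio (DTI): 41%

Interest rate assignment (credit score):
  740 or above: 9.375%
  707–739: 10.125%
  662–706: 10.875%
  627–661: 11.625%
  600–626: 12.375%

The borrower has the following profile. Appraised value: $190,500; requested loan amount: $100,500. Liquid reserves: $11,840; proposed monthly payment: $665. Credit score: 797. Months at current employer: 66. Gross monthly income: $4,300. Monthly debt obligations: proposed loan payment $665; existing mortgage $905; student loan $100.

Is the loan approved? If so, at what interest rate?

Credit score 797 ≥ 600 (meets minimum)
Total monthly debts = (665 + 905 + 100) = 1,670. Debt-to-income = 1,670/4,300 = 38.8% — meets 41% limit
Loan-to-value = 100,500/190,500 = 52.8% — pass (97% max)
Employment 66 ≥ 12 months
Liquid reserves cover 11,840/665 = 17.8 months — ≥ 4 required
All requirements met. Score 797 falls in the 740 or above tier → 9.375%.

Approved at 9.375%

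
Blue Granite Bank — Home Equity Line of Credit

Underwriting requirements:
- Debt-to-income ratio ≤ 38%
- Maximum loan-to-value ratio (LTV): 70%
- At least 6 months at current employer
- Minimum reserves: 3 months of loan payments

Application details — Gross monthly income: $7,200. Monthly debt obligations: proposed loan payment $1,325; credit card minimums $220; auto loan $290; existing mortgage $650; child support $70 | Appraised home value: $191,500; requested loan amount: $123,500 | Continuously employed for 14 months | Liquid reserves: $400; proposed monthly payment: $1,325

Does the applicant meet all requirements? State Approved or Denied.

Denied

Total monthly debts = (1,325 + 220 + 290 + 650 + 70) = 2,555. DTI: 2,555 ÷ 7,200 = 35.5%, within the 38% cap
LTV = 123,500/191,500 = 64.5% ≤ 70%
Employment 14 ≥ 6 months
Liquid reserves cover 400/1,325 = 0.3 months — < 3 required
Fails on reserves.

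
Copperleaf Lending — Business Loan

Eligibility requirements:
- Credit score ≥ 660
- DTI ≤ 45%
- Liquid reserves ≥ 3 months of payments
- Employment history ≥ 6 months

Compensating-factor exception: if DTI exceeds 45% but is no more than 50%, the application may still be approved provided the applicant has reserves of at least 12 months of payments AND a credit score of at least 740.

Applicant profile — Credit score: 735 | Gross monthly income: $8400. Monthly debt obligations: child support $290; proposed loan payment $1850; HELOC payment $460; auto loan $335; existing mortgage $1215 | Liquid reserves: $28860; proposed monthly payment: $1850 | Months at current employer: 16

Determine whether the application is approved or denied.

Credit score 735 ≥ 660 (meets base)
Total debts = (290 + 1,850 + 460 + 335 + 1,215) = 4,150. DTI = 4,150/8,400 = 49.4% > 45% — standard DTI limit exceeded.
Liquid reserves cover 28,860/1,850 = 15.6 months — ≥ 3 required
Employment 16 ≥ 6 months
49.4% falls in the override range (45%–50%), so the compensating-factor test applies.
Override check — reserves: 15.6 mo (ok); score: 735 (below 740).
Compensating-factor requirement not fully met.

Denied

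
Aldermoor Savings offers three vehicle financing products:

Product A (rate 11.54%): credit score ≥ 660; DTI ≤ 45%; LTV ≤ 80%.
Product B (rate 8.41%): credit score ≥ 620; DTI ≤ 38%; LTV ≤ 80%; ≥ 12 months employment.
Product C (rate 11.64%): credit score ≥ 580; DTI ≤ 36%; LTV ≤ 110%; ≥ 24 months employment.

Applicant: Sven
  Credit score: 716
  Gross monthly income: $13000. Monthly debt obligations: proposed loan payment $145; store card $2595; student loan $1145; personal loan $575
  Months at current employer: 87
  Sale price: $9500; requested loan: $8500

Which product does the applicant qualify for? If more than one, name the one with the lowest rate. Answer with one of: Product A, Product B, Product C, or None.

Product C

Total debts = (145 + 2,595 + 1,145 + 575) = 4,460; DTI = 4,460/13,000 = 34.3%.
LTV = 8,500/9,500 = 89.5%.
Product A: score 716 ≥ 660; DTI 34.3% ≤ 45%; LTV 89.5% > 80% → does not qualify.
Product B: score 716 ≥ 620; DTI 34.3% ≤ 38%; LTV 89.5% > 80%; employment 87 ≥ 12 mo → does not qualify.
Product C: score 716 ≥ 580; DTI 34.3% ≤ 36%; LTV 89.5% ≤ 110%; employment 87 ≥ 24 mo → qualifies.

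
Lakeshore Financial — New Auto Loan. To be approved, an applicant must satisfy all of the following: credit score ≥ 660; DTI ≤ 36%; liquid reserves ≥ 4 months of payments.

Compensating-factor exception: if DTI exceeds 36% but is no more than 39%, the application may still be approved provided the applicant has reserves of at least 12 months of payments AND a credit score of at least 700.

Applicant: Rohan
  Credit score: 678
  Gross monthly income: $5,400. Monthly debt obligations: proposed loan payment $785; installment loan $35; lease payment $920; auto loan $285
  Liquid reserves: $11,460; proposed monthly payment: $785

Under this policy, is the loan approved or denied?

Denied

Credit score 678 ≥ 660 (meets base)
Total debts = (785 + 35 + 920 + 285) = 2,025. DTI = 2,025/5,400 = 37.5% > 36% — standard DTI limit exceeded.
Liquid reserves cover 11,460/785 = 14.6 months — ≥ 4 required
DTI 37.5% is within the 36%–39% exception band; checking compensating factors.
Override check — reserves: 14.6 mo (ok); score: 678 (below 700).
Override conditions not both satisfied; exception does not apply.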